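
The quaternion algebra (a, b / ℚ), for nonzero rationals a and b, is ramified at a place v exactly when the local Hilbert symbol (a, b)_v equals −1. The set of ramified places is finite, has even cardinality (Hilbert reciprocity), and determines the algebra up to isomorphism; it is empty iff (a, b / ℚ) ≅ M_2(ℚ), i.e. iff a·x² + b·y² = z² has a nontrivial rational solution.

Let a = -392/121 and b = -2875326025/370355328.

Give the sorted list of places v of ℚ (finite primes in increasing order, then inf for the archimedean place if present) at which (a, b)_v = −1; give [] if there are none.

[2, 13, 23, inf]

Mod squares: a ≡ -2, b ≡ -6578. Check v ∈ {∞, 2, 3, 5, 7, 11, 13, 17, 23}.
v=11: a=11^-2·(≡4), b=11^3·(≡2) mod 11; (4|11)=+1, (2|11)=-1; (−1)^{-2·3·5}·(+1)^3·(-1)^-2 = +1.
v=∞: -2 < 0 and -6578 < 0  ⇒  (a,b)_∞ = -1.
v=5: a=5^0·(≡3), b=5^2·(≡3) mod 5; (3|5)=-1, (3|5)=-1; (−1)^{0·2·2}·(-1)^2·(-1)^0 = +1.
v=3: a=3^0·(≡1), b=3^-10·(≡1) mod 3; (1|3)=+1, (1|3)=+1; (−1)^{0·-10·1}·(+1)^-10·(+1)^0 = +1.
v=17: a=17^0·(≡8), b=17^2·(≡16) mod 17; (8|17)=+1, (16|17)=+1; (−1)^{0·2·8}·(+1)^2·(+1)^0 = +1.
v=13: a=13^0·(≡6), b=13^1·(≡4) mod 13; (6|13)=-1, (4|13)=+1; (−1)^{0·1·6}·(-1)^1·(+1)^0 = -1.
v=7: a=7^2·(≡3), b=7^-2·(≡2) mod 7; (3|7)=-1, (2|7)=+1; (−1)^{2·-2·3}·(-1)^-2·(+1)^2 = +1.
v=23: a=23^0·(≡19), b=23^1·(≡9) mod 23; (19|23)=-1, (9|23)=+1; (−1)^{0·1·11}·(-1)^1·(+1)^0 = -1.
v=2: v_2(a)=3, v_2(b)=-7; units ≡ 7, 7 (mod 8); ε·ε+αω+βω = 1·1+3·0+-7·0 ≡ 1  ⇒  (a,b)_2 = -1.
Ram(-2, -6578) = {2, 13, 23, ∞}; no ℚ_2-point on the conic.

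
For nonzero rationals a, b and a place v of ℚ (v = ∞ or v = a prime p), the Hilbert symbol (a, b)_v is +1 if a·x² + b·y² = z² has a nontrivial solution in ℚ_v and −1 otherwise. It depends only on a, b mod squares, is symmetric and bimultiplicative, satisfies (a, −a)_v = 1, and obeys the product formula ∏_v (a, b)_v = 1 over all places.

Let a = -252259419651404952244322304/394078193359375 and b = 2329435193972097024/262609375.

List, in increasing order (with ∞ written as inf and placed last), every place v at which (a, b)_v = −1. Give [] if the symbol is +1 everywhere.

(a, b) ≡ (-3432198, 3927) mod (ℚ^×)²; places V = {2, 3, 5, 7, 11, 17, 19, 23, ∞}.
(a,b)_11: α=3, u≡6; β=1, v≡5 (mod 11); (6|11)=-1, (5|11)=+1; sign (−1)^1·-1^1·+1^3 = +1.
(a,b)_7: α=-9, u≡4; β=-5, v≡2 (mod 7); (4|7)=+1, (2|7)=+1; sign (−1)^1·+1^-5·+1^-9 = -1.
(a,b)_17: α=1, u≡15; β=1, v≡14 (mod 17); (15|17)=+1, (14|17)=-1; sign (−1)^0·+1^1·-1^1 = -1.
(a,b)_23: α=3, u≡5; β=2, v≡19 (mod 23); (5|23)=-1, (19|23)=-1; sign (−1)^0·-1^2·-1^3 = -1.
(a,b)_3: α=5, u≡2; β=5, v≡1 (mod 3); (2|3)=-1, (1|3)=+1; sign (−1)^1·-1^5·+1^5 = +1.
(a,b)_5: α=-10, u≡3; β=-6, v≡2 (mod 5); (3|5)=-1, (2|5)=-1; sign (−1)^0·-1^-6·-1^-10 = +1.
(a,b)_2: α=39, β=28; u≡5, v≡7 (mod 8); ε(u)ε(v)=0·1, αω(v)=39·0, βω(u)=28·1; sum ≡ 0  ⇒  +1.
(a,b)_19: α=3, u≡13; β=2, v≡15 (mod 19); (13|19)=-1, (15|19)=-1; sign (−1)^0·-1^2·-1^3 = -1.
(a,b)_∞: sgn(-3432198)=−, sgn(3927)=+, so +1.
|Ram(-3432198, 3927)| = 4, even; anisotropic at {7, 17, 19, 23}.

[7, 17, 19, 23]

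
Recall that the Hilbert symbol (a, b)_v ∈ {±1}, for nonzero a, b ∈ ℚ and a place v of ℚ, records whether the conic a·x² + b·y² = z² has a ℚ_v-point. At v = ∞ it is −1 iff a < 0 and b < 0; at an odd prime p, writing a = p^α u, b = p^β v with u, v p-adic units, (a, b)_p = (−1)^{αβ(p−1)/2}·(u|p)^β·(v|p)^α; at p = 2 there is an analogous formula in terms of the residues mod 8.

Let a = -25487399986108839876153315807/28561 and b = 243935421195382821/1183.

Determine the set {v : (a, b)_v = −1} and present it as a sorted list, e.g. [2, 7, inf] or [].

[7, 19, 29, 43]

(a, b) ≡ (-28823, 2819467) mod (ℚ^×)²; places V = {2, 3, 7, 13, 17, 19, 29, 37, 41, 43, ∞}.
(a,b)_41: α=3, u≡19; β=2, v≡2 (mod 41); (19|41)=-1, (2|41)=+1; sign (−1)^0·-1^2·+1^3 = +1.
(a,b)_2: α=0, β=0; u≡1, v≡3 (mod 8); ε(u)ε(v)=0·1, αω(v)=0·1, βω(u)=0·0; sum ≡ 0  ⇒  +1.
(a,b)_37: α=3, u≡32; β=2, v≡30 (mod 37); (32|37)=-1, (30|37)=+1; sign (−1)^0·-1^2·+1^3 = +1.
(a,b)_19: α=5, u≡15; β=3, v≡13 (mod 19); (15|19)=-1, (13|19)=-1; sign (−1)^1·-1^3·-1^5 = -1.
(a,b)_3: α=8, u≡1; β=6, v≡1 (mod 3); (1|3)=+1, (1|3)=+1; sign (−1)^0·+1^6·+1^8 = +1.
(a,b)_17: α=2, u≡16; β=1, v≡13 (mod 17); (16|17)=+1, (13|17)=+1; sign (−1)^0·+1^1·+1^2 = +1.
(a,b)_29: α=2, u≡14; β=1, v≡12 (mod 29); (14|29)=-1, (12|29)=-1; sign (−1)^0·-1^1·-1^2 = -1.
(a,b)_7: α=0, u≡5; β=-1, v≡2 (mod 7); (5|7)=-1, (2|7)=+1; sign (−1)^0·-1^-1·+1^0 = -1.
(a,b)_∞: sgn(-28823)=−, sgn(2819467)=+, so +1.
(a,b)_13: α=-4, u≡11; β=-2, v≡3 (mod 13); (11|13)=-1, (3|13)=+1; sign (−1)^0·-1^-2·+1^-4 = +1.
(a,b)_43: α=2, u≡5; β=1, v≡2 (mod 43); (5|43)=-1, (2|43)=-1; sign (−1)^0·-1^1·-1^2 = -1.
Ram(-28823, 2819467) = {7, 19, 29, 43}; no ℚ_7-point on the conic.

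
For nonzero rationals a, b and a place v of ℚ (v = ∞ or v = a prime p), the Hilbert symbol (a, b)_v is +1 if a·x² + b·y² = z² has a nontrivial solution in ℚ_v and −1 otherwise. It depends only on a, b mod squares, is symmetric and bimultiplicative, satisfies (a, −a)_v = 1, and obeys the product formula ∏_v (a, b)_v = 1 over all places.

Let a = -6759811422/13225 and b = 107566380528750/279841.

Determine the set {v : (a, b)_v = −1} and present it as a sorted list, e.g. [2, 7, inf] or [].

Mod squares: a ≡ -114478, b ≡ 286. Check v ∈ {∞, 2, 3, 5, 7, 11, 13, 17, 23, 37}.
v=17: a=17^1·(≡16), b=17^2·(≡12) mod 17; (16|17)=+1, (12|17)=-1; (−1)^{1·2·8}·(+1)^2·(-1)^1 = -1.
v=11: a=11^0·(≡7), b=11^1·(≡3) mod 11; (7|11)=-1, (3|11)=+1; (−1)^{0·1·5}·(-1)^1·(+1)^0 = -1.
v=3: a=3^10·(≡2), b=3^2·(≡1) mod 3; (2|3)=-1, (1|3)=+1; (−1)^{10·2·1}·(-1)^2·(+1)^10 = +1.
v=37: a=37^1·(≡2), b=37^2·(≡36) mod 37; (2|37)=-1, (36|37)=+1; (−1)^{1·2·18}·(-1)^2·(+1)^1 = +1.
v=∞: -114478 < 0 and 286 > 0  ⇒  (a,b)_∞ = +1.
v=7: a=7^1·(≡3), b=7^0·(≡5) mod 7; (3|7)=-1, (5|7)=-1; (−1)^{1·0·3}·(-1)^0·(-1)^1 = -1.
v=2: v_2(a)=1, v_2(b)=1; units ≡ 1, 7 (mod 8); ε·ε+αω+βω = 0·1+1·0+1·0 ≡ 0  ⇒  (a,b)_2 = +1.
v=5: a=5^-2·(≡2), b=5^4·(≡1) mod 5; (2|5)=-1, (1|5)=+1; (−1)^{-2·4·2}·(-1)^4·(+1)^-2 = +1.
v=23: a=23^-2·(≡18), b=23^-4·(≡21) mod 23; (18|23)=+1, (21|23)=-1; (−1)^{-2·-4·11}·(+1)^-4·(-1)^-2 = +1.
v=13: a=13^1·(≡6), b=13^3·(≡12) mod 13; (6|13)=-1, (12|13)=+1; (−1)^{1·3·6}·(-1)^3·(+1)^1 = -1.
(-114478, 286 / ℚ) ramifies at {7, 11, 13, 17}: a division algebra.

[7, 11, 13, 17]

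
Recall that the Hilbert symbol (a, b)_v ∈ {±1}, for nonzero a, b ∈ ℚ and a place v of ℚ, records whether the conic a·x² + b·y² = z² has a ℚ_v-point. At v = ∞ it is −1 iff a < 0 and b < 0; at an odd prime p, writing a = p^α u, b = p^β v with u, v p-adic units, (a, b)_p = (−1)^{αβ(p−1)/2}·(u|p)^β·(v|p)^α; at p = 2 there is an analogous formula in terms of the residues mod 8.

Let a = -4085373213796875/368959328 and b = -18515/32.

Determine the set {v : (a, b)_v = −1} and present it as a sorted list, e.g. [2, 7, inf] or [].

(a, b) ≡ (-114114, -70) mod (ℚ^×)²; places V = {2, 3, 5, 7, 11, 13, 19, 23, 31, 41, 43, ∞}.
(a,b)_3: α=1, u≡2; β=0, v≡2 (mod 3); (2|3)=-1, (2|3)=-1; sign (−1)^0·-1^0·-1^1 = -1.
(a,b)_2: α=-5, β=-5; u≡7, v≡5 (mod 8); ε(u)ε(v)=1·0, αω(v)=-5·1, βω(u)=-5·0; sum ≡ 1  ⇒  -1.
(a,b)_∞: sgn(-114114)=−, sgn(-70)=−, so -1.
(a,b)_43: α=2, u≡7; β=0, v≡14 (mod 43); (7|43)=-1, (14|43)=+1; sign (−1)^0·-1^0·+1^2 = +1.
(a,b)_23: α=0, u≡18; β=2, v≡14 (mod 23); (18|23)=+1, (14|23)=-1; sign (−1)^0·+1^2·-1^0 = +1.
(a,b)_19: α=-3, u≡16; β=0, v≡11 (mod 19); (16|19)=+1, (11|19)=+1; sign (−1)^0·+1^0·+1^-3 = +1.
(a,b)_31: α=2, u≡8; β=0, v≡23 (mod 31); (8|31)=+1, (23|31)=-1; sign (−1)^0·+1^0·-1^2 = +1.
(a,b)_7: α=3, u≡1; β=1, v≡2 (mod 7); (1|7)=+1, (2|7)=+1; sign (−1)^1·+1^1·+1^3 = -1.
(a,b)_41: α=-2, u≡22; β=0, v≡30 (mod 41); (22|41)=-1, (30|41)=-1; sign (−1)^0·-1^0·-1^-2 = +1.
(a,b)_11: α=1, u≡2; β=0, v≡2 (mod 11); (2|11)=-1, (2|11)=-1; sign (−1)^0·-1^0·-1^1 = -1.
(a,b)_13: α=1, u≡9; β=0, v≡6 (mod 13); (9|13)=+1, (6|13)=-1; sign (−1)^0·+1^0·-1^1 = -1.
(a,b)_5: α=6, u≡4; β=1, v≡1 (mod 5); (4|5)=+1, (1|5)=+1; sign (−1)^0·+1^1·+1^6 = +1.
|Ram(-114114, -70)| = 6, even; anisotropic at {2, 3, 7, 11, 13, ∞}.

[2, 3, 7, 11, 13, inf]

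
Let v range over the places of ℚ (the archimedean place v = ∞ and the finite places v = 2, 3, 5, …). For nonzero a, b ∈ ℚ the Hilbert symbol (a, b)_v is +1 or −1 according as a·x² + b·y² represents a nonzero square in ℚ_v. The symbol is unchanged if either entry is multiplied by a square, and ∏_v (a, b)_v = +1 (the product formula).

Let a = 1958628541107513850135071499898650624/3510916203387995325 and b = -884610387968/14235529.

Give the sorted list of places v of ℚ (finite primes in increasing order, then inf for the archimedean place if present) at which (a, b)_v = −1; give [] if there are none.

(a, b) ≡ (572033, -437) mod (ℚ^×)²; places V = {2, 3, 5, 7, 11, 13, 17, 19, 23, 29, 37, 41, ∞}.
(a,b)_23: α=3, u≡12; β=1, v≡18 (mod 23); (12|23)=+1, (18|23)=+1; sign (−1)^1·+1^1·+1^3 = -1.
(a,b)_∞: sgn(572033)=+, sgn(-437)=−, so +1.
(a,b)_29: α=2, u≡21; β=0, v≡14 (mod 29); (21|29)=-1, (14|29)=-1; sign (−1)^0·-1^0·-1^2 = +1.
(a,b)_3: α=-2, u≡2; β=0, v≡1 (mod 3); (2|3)=-1, (1|3)=+1; sign (−1)^0·-1^0·+1^-2 = +1.
(a,b)_2: α=16, β=12; u≡1, v≡3 (mod 8); ε(u)ε(v)=0·1, αω(v)=16·1, βω(u)=12·0; sum ≡ 0  ⇒  +1.
(a,b)_37: α=4, u≡8; β=2, v≡27 (mod 37); (8|37)=-1, (27|37)=+1; sign (−1)^0·-1^2·+1^4 = +1.
(a,b)_17: α=1, u≡14; β=0, v≡7 (mod 17); (14|17)=-1, (7|17)=-1; sign (−1)^0·-1^0·-1^1 = -1.
(a,b)_41: α=2, u≡39; β=0, v≡34 (mod 41); (39|41)=+1, (34|41)=-1; sign (−1)^0·+1^0·-1^2 = +1.
(a,b)_13: α=2, u≡7; β=0, v≡2 (mod 13); (7|13)=-1, (2|13)=-1; sign (−1)^0·-1^0·-1^2 = +1.
(a,b)_7: α=-13, u≡1; β=-6, v≡4 (mod 7); (1|7)=+1, (4|7)=+1; sign (−1)^0·+1^-6·+1^-13 = +1.
(a,b)_19: α=9, u≡6; β=3, v≡10 (mod 19); (6|19)=+1, (10|19)=-1; sign (−1)^1·+1^3·-1^9 = +1.
(a,b)_11: α=-5, u≡7; β=-2, v≡3 (mod 11); (7|11)=-1, (3|11)=+1; sign (−1)^0·-1^-2·+1^-5 = +1.
(a,b)_5: α=-2, u≡3; β=0, v≡3 (mod 5); (3|5)=-1, (3|5)=-1; sign (−1)^0·-1^0·-1^-2 = +1.
(572033, -437 / ℚ) ramifies at {17, 23}: a division algebra.

[17, 23]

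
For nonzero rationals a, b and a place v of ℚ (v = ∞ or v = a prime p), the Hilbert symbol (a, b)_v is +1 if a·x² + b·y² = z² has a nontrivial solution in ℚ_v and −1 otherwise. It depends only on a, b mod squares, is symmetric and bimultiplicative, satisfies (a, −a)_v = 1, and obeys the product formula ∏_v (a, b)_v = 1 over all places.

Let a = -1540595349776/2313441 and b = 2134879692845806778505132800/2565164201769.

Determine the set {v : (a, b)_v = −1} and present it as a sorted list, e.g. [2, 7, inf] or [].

[2, 43]

Mod squares: a ≡ -41, b ≡ 1763. Check v ∈ {∞, 2, 3, 5, 7, 13, 23, 41, 43}.
v=3: a=3^-4·(≡1), b=3^-12·(≡2) mod 3; (1|3)=+1, (2|3)=-1; (−1)^{-4·-12·1}·(+1)^-12·(-1)^-4 = +1.
v=2: v_2(a)=4, v_2(b)=8; units ≡ 7, 3 (mod 8); ε·ε+αω+βω = 1·1+4·1+8·0 ≡ 1  ⇒  (a,b)_2 = -1.
v=23: a=23^2·(≡7), b=23^4·(≡20) mod 23; (7|23)=-1, (20|23)=-1; (−1)^{2·4·11}·(-1)^4·(-1)^2 = +1.
v=5: a=5^0·(≡4), b=5^2·(≡3) mod 5; (4|5)=+1, (3|5)=-1; (−1)^{0·2·2}·(+1)^2·(-1)^0 = +1.
v=∞: -41 < 0 and 1763 > 0  ⇒  (a,b)_∞ = +1.
v=41: a=41^1·(≡40), b=41^3·(≡20) mod 41; (40|41)=+1, (20|41)=+1; (−1)^{1·3·20}·(+1)^3·(+1)^1 = +1.
v=13: a=13^-4·(≡8), b=13^-6·(≡2) mod 13; (8|13)=-1, (2|13)=-1; (−1)^{-4·-6·6}·(-1)^-6·(-1)^-4 = +1.
v=7: a=7^4·(≡2), b=7^6·(≡3) mod 7; (2|7)=+1, (3|7)=-1; (−1)^{4·6·3}·(+1)^6·(-1)^4 = +1.
v=43: a=43^2·(≡37), b=43^5·(≡35) mod 43; (37|43)=-1, (35|43)=+1; (−1)^{2·5·21}·(-1)^5·(+1)^2 = -1.
|Ram(-41, 1763)| = 2, even; anisotropic at {2, 43}.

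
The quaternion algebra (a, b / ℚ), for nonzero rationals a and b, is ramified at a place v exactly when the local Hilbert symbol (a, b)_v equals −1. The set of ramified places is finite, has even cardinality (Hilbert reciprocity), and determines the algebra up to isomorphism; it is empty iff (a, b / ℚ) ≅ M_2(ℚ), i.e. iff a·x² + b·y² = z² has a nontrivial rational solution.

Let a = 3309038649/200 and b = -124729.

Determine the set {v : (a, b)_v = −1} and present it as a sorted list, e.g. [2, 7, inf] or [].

Mod squares: a ≡ 1218, b ≡ -124729. Check v ∈ {∞, 2, 3, 5, 7, 11, 17, 23, 29, 37}.
v=3: a=3^5·(≡1), b=3^0·(≡2) mod 3; (1|3)=+1, (2|3)=-1; (−1)^{5·0·1}·(+1)^0·(-1)^5 = -1.
v=37: a=37^2·(≡36), b=37^0·(≡35) mod 37; (36|37)=+1, (35|37)=-1; (−1)^{2·0·18}·(+1)^0·(-1)^2 = +1.
v=5: a=5^-2·(≡3), b=5^0·(≡1) mod 5; (3|5)=-1, (1|5)=+1; (−1)^{-2·0·2}·(-1)^0·(+1)^-2 = +1.
v=29: a=29^1·(≡23), b=29^1·(≡20) mod 29; (23|29)=+1, (20|29)=+1; (−1)^{1·1·14}·(+1)^1·(+1)^1 = +1.
v=∞: 1218 > 0 and -124729 < 0  ⇒  (a,b)_∞ = +1.
v=2: v_2(a)=-3, v_2(b)=0; units ≡ 1, 7 (mod 8); ε·ε+αω+βω = 0·1+-3·0+0·0 ≡ 0  ⇒  (a,b)_2 = +1.
v=17: a=17^0·(≡3), b=17^1·(≡7) mod 17; (3|17)=-1, (7|17)=-1; (−1)^{0·1·8}·(-1)^1·(-1)^0 = -1.
v=23: a=23^0·(≡21), b=23^1·(≡5) mod 23; (21|23)=-1, (5|23)=-1; (−1)^{0·1·11}·(-1)^1·(-1)^0 = -1.
v=7: a=7^3·(≡5), b=7^0·(≡4) mod 7; (5|7)=-1, (4|7)=+1; (−1)^{3·0·3}·(-1)^0·(+1)^3 = +1.
v=11: a=11^0·(≡2), b=11^1·(≡2) mod 11; (2|11)=-1, (2|11)=-1; (−1)^{0·1·5}·(-1)^1·(-1)^0 = -1.
|Ram(1218, -124729)| = 4, even; anisotropic at {3, 11, 17, 23}.

[3, 11, 17, 23]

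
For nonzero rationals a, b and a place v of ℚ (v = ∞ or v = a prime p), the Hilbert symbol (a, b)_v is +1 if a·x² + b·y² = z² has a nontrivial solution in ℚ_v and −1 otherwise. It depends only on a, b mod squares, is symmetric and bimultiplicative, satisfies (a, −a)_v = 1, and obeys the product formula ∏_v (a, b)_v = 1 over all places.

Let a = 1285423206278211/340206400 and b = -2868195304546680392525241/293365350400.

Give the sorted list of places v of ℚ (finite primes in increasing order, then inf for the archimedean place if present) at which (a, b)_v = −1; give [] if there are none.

[13, 31]

(a, b) ≡ (359879, -31) mod (ℚ^×)²; places V = {2, 3, 5, 7, 11, 13, 19, 23, 31, 47, ∞}.
(a,b)_7: α=4, u≡4; β=8, v≡1 (mod 7); (4|7)=+1, (1|7)=+1; sign (−1)^0·+1^8·+1^4 = +1.
(a,b)_∞: sgn(359879)=+, sgn(-31)=−, so +1.
(a,b)_19: α=-3, u≡4; β=-2, v≡5 (mod 19); (4|19)=+1, (5|19)=+1; sign (−1)^0·+1^-2·+1^-3 = +1.
(a,b)_13: α=3, u≡2; β=6, v≡6 (mod 13); (2|13)=-1, (6|13)=-1; sign (−1)^0·-1^6·-1^3 = -1.
(a,b)_47: α=1, u≡38; β=2, v≡34 (mod 47); (38|47)=-1, (34|47)=+1; sign (−1)^0·-1^2·+1^1 = +1.
(a,b)_11: α=2, u≡4; β=2, v≡2 (mod 11); (4|11)=+1, (2|11)=-1; sign (−1)^0·+1^2·-1^2 = +1.
(a,b)_23: α=2, u≡10; β=2, v≡7 (mod 23); (10|23)=-1, (7|23)=-1; sign (−1)^0·-1^2·-1^2 = +1.
(a,b)_2: α=-6, β=-20; u≡7, v≡1 (mod 8); ε(u)ε(v)=1·0, αω(v)=-6·0, βω(u)=-20·0; sum ≡ 0  ⇒  +1.
(a,b)_3: α=4, u≡2; β=6, v≡2 (mod 3); (2|3)=-1, (2|3)=-1; sign (−1)^0·-1^6·-1^4 = +1.
(a,b)_5: α=-2, u≡1; β=-2, v≡4 (mod 5); (1|5)=+1, (4|5)=+1; sign (−1)^0·+1^-2·+1^-2 = +1.
(a,b)_31: α=-1, u≡21; β=-1, v≡30 (mod 31); (21|31)=-1, (30|31)=-1; sign (−1)^1·-1^-1·-1^-1 = -1.
Ram(359879, -31) = {13, 31}; no ℚ_13-point on the conic.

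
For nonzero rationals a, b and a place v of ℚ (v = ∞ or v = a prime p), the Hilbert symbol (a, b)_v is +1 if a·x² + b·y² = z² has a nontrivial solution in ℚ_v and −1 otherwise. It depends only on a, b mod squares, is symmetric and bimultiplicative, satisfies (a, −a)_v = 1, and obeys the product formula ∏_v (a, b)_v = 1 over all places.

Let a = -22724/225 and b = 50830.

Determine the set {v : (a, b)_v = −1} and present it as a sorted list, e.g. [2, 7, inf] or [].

Mod squares: a ≡ -5681, b ≡ 50830. Check v ∈ {∞, 2, 3, 5, 13, 17, 19, 23}.
v=3: a=3^-2·(≡1), b=3^0·(≡1) mod 3; (1|3)=+1, (1|3)=+1; (−1)^{-2·0·1}·(+1)^0·(+1)^-2 = +1.
v=∞: -5681 < 0 and 50830 > 0  ⇒  (a,b)_∞ = +1.
v=2: v_2(a)=2, v_2(b)=1; units ≡ 7, 7 (mod 8); ε·ε+αω+βω = 1·1+2·0+1·0 ≡ 1  ⇒  (a,b)_2 = -1.
v=23: a=23^1·(≡9), b=23^1·(≡2) mod 23; (9|23)=+1, (2|23)=+1; (−1)^{1·1·11}·(+1)^1·(+1)^1 = -1.
v=17: a=17^0·(≡14), b=17^1·(≡15) mod 17; (14|17)=-1, (15|17)=+1; (−1)^{0·1·8}·(-1)^1·(+1)^0 = -1.
v=19: a=19^1·(≡6), b=19^0·(≡5) mod 19; (6|19)=+1, (5|19)=+1; (−1)^{1·0·9}·(+1)^0·(+1)^1 = +1.
v=13: a=13^1·(≡5), b=13^1·(≡10) mod 13; (5|13)=-1, (10|13)=+1; (−1)^{1·1·6}·(-1)^1·(+1)^1 = -1.
v=5: a=5^-2·(≡4), b=5^1·(≡1) mod 5; (4|5)=+1, (1|5)=+1; (−1)^{-2·1·2}·(+1)^1·(+1)^-2 = +1.
|Ram(-5681, 50830)| = 4, even; anisotropic at {2, 13, 17, 23}.

[2, 13, 17, 23]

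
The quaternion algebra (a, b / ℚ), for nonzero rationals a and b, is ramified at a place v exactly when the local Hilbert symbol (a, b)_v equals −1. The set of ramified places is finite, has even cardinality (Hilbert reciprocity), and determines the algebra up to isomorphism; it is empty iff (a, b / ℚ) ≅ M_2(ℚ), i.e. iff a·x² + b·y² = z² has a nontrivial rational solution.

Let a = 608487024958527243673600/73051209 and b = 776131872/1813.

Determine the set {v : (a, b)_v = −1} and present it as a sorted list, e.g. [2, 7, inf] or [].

[2, 17, 29, 37]

(a, b) ≡ (1054, 3392826) mod (ℚ^×)²; places V = {2, 3, 5, 7, 11, 17, 23, 29, 31, 37, ∞}.
(a,b)_29: α=2, u≡26; β=1, v≡21 (mod 29); (26|29)=-1, (21|29)=-1; sign (−1)^0·-1^1·-1^2 = -1.
(a,b)_31: α=3, u≡29; β=1, v≡5 (mod 31); (29|31)=-1, (5|31)=+1; sign (−1)^1·-1^1·+1^3 = +1.
(a,b)_3: α=-2, u≡1; β=1, v≡2 (mod 3); (1|3)=+1, (2|3)=-1; sign (−1)^0·+1^1·-1^-2 = +1.
(a,b)_2: α=13, β=5; u≡7, v≡5 (mod 8); ε(u)ε(v)=1·0, αω(v)=13·1, βω(u)=5·0; sum ≡ 1  ⇒  -1.
(a,b)_∞: sgn(1054)=+, sgn(3392826)=+, so +1.
(a,b)_5: α=2, u≡1; β=0, v≡4 (mod 5); (1|5)=+1, (4|5)=+1; sign (−1)^0·+1^0·+1^2 = +1.
(a,b)_11: α=-2, u≡1; β=0, v≡6 (mod 11); (1|11)=+1, (6|11)=-1; sign (−1)^0·+1^0·-1^-2 = +1.
(a,b)_17: α=9, u≡12; β=1, v≡13 (mod 17); (12|17)=-1, (13|17)=+1; sign (−1)^0·-1^1·+1^9 = -1.
(a,b)_37: α=-2, u≡23; β=-1, v≡28 (mod 37); (23|37)=-1, (28|37)=+1; sign (−1)^0·-1^-1·+1^-2 = -1.
(a,b)_7: α=-2, u≡4; β=-2, v≡6 (mod 7); (4|7)=+1, (6|7)=-1; sign (−1)^0·+1^-2·-1^-2 = +1.
(a,b)_23: α=0, u≡19; β=2, v≡12 (mod 23); (19|23)=-1, (12|23)=+1; sign (−1)^0·-1^2·+1^0 = +1.
Ram(1054, 3392826) = {2, 17, 29, 37}; no ℚ_2-point on the conic.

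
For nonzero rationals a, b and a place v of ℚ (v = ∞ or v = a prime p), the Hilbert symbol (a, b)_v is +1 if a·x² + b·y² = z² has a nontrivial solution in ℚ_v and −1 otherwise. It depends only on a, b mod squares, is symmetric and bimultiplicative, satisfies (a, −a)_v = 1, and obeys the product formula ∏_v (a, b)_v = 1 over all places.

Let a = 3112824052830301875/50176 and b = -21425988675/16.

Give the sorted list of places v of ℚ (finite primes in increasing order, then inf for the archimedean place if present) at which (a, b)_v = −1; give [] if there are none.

(a, b) ≡ (403, -17490603) mod (ℚ^×)²; places V = {2, 3, 5, 7, 13, 17, 23, 31, 37, ∞}.
(a,b)_7: α=-2, u≡1; β=2, v≡6 (mod 7); (1|7)=+1, (6|7)=-1; sign (−1)^0·+1^2·-1^-2 = +1.
(a,b)_∞: sgn(403)=+, sgn(-17490603)=−, so +1.
(a,b)_3: α=10, u≡1; β=1, v≡2 (mod 3); (1|3)=+1, (2|3)=-1; sign (−1)^0·+1^1·-1^10 = +1.
(a,b)_13: α=1, u≡11; β=1, v≡4 (mod 13); (11|13)=-1, (4|13)=+1; sign (−1)^0·-1^1·+1^1 = -1.
(a,b)_37: α=2, u≡36; β=1, v≡26 (mod 37); (36|37)=+1, (26|37)=+1; sign (−1)^0·+1^1·+1^2 = +1.
(a,b)_23: α=2, u≡8; β=1, v≡7 (mod 23); (8|23)=+1, (7|23)=-1; sign (−1)^0·+1^1·-1^2 = +1.
(a,b)_31: α=1, u≡24; β=1, v≡18 (mod 31); (24|31)=-1, (18|31)=+1; sign (−1)^1·-1^1·+1^1 = +1.
(a,b)_17: α=2, u≡14; β=1, v≡2 (mod 17); (14|17)=-1, (2|17)=+1; sign (−1)^0·-1^1·+1^2 = -1.
(a,b)_2: α=-10, β=-4; u≡3, v≡5 (mod 8); ε(u)ε(v)=1·0, αω(v)=-10·1, βω(u)=-4·1; sum ≡ 0  ⇒  +1.
(a,b)_5: α=4, u≡3; β=2, v≡3 (mod 5); (3|5)=-1, (3|5)=-1; sign (−1)^0·-1^2·-1^4 = +1.
|Ram(403, -17490603)| = 2, even; anisotropic at {13, 17}.

[13, 17]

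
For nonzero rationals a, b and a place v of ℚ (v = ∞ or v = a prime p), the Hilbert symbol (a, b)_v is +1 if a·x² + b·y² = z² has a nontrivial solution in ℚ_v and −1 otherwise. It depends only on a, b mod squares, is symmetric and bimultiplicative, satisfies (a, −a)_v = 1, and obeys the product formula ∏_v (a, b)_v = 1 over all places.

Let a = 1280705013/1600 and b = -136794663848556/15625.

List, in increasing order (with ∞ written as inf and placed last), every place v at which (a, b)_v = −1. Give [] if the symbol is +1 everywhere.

(a, b) ≡ (35853, -11819539) mod (ℚ^×)²; places V = {2, 3, 5, 7, 17, 19, 23, 37, 43, ∞}.
(a,b)_5: α=-2, u≡2; β=-6, v≡4 (mod 5); (2|5)=-1, (4|5)=+1; sign (−1)^0·-1^-6·+1^-2 = +1.
(a,b)_3: α=7, u≡2; β=10, v≡2 (mod 3); (2|3)=-1, (2|3)=-1; sign (−1)^0·-1^10·-1^7 = -1.
(a,b)_7: α=2, u≡5; β=2, v≡6 (mod 7); (5|7)=-1, (6|7)=-1; sign (−1)^0·-1^2·-1^2 = +1.
(a,b)_23: α=0, u≡10; β=1, v≡21 (mod 23); (10|23)=-1, (21|23)=-1; sign (−1)^0·-1^1·-1^0 = -1.
(a,b)_43: α=0, u≡12; β=1, v≡3 (mod 43); (12|43)=-1, (3|43)=-1; sign (−1)^0·-1^1·-1^0 = -1.
(a,b)_17: α=1, u≡2; β=1, v≡15 (mod 17); (2|17)=+1, (15|17)=+1; sign (−1)^0·+1^1·+1^1 = +1.
(a,b)_2: α=-6, β=2; u≡5, v≡5 (mod 8); ε(u)ε(v)=0·0, αω(v)=-6·1, βω(u)=2·1; sum ≡ 0  ⇒  +1.
(a,b)_19: α=1, u≡11; β=1, v≡16 (mod 19); (11|19)=+1, (16|19)=+1; sign (−1)^1·+1^1·+1^1 = -1.
(a,b)_37: α=1, u≡33; β=1, v≡4 (mod 37); (33|37)=+1, (4|37)=+1; sign (−1)^0·+1^1·+1^1 = +1.
(a,b)_∞: sgn(35853)=+, sgn(-11819539)=−, so +1.
|Ram(35853, -11819539)| = 4, even; anisotropic at {3, 19, 23, 43}.

[3, 19, 23, 43]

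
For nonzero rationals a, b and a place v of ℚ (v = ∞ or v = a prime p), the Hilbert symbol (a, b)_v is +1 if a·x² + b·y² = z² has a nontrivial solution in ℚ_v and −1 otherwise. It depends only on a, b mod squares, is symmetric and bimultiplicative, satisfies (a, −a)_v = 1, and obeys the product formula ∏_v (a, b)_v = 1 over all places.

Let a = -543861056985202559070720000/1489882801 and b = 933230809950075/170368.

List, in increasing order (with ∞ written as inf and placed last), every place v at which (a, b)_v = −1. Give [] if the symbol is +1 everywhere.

Mod squares: a ≡ -37, b ≡ 31746. Check v ∈ {∞, 2, 3, 5, 7, 11, 13, 23, 29, 37}.
v=23: a=23^0·(≡2), b=23^2·(≡18) mod 23; (2|23)=+1, (18|23)=+1; (−1)^{0·2·11}·(+1)^2·(+1)^0 = +1.
v=11: a=11^-6·(≡2), b=11^-3·(≡3) mod 11; (2|11)=-1, (3|11)=+1; (−1)^{-6·-3·5}·(-1)^-3·(+1)^-6 = -1.
v=∞: -37 < 0 and 31746 > 0  ⇒  (a,b)_∞ = +1.
v=29: a=29^-2·(≡10), b=29^0·(≡16) mod 29; (10|29)=-1, (16|29)=+1; (−1)^{-2·0·14}·(-1)^0·(+1)^-2 = +1.
v=13: a=13^0·(≡11), b=13^1·(≡5) mod 13; (11|13)=-1, (5|13)=-1; (−1)^{0·1·6}·(-1)^1·(-1)^0 = -1.
v=5: a=5^4·(≡3), b=5^2·(≡1) mod 5; (3|5)=-1, (1|5)=+1; (−1)^{4·2·2}·(-1)^2·(+1)^4 = +1.
v=2: v_2(a)=12, v_2(b)=-7; units ≡ 3, 1 (mod 8); ε·ε+αω+βω = 1·0+12·0+-7·1 ≡ 1  ⇒  (a,b)_2 = -1.
v=7: a=7^8·(≡6), b=7^2·(≡4) mod 7; (6|7)=-1, (4|7)=+1; (−1)^{8·2·3}·(-1)^2·(+1)^8 = +1.
v=3: a=3^12·(≡2), b=3^7·(≡1) mod 3; (2|3)=-1, (1|3)=+1; (−1)^{12·7·1}·(-1)^7·(+1)^12 = -1.
v=37: a=37^5·(≡1), b=37^3·(≡33) mod 37; (1|37)=+1, (33|37)=+1; (−1)^{5·3·18}·(+1)^3·(+1)^5 = +1.
(-37, 31746 / ℚ) ramifies at {2, 3, 11, 13}: a division algebra.

[2, 3, 11, 13]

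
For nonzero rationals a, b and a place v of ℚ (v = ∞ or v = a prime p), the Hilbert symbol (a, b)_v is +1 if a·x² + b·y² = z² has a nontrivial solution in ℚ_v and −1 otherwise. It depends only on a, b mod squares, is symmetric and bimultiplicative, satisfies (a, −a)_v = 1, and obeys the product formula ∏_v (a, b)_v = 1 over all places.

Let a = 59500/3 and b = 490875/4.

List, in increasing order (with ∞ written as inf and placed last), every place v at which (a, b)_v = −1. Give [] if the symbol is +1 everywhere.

[7, 17]

(a, b) ≡ (1785, 19635) mod (ℚ^×)²; places V = {2, 3, 5, 7, 11, 17, ∞}.
(a,b)_7: α=1, u≡3; β=1, v≡5 (mod 7); (3|7)=-1, (5|7)=-1; sign (−1)^1·-1^1·-1^1 = -1.
(a,b)_2: α=2, β=-2; u≡1, v≡3 (mod 8); ε(u)ε(v)=0·1, αω(v)=2·1, βω(u)=-2·0; sum ≡ 0  ⇒  +1.
(a,b)_5: α=3, u≡2; β=3, v≡3 (mod 5); (2|5)=-1, (3|5)=-1; sign (−1)^0·-1^3·-1^3 = +1.
(a,b)_∞: sgn(1785)=+, sgn(19635)=+, so +1.
(a,b)_3: α=-1, u≡1; β=1, v≡2 (mod 3); (1|3)=+1, (2|3)=-1; sign (−1)^1·+1^1·-1^-1 = +1.
(a,b)_11: α=0, u≡4; β=1, v≡5 (mod 11); (4|11)=+1, (5|11)=+1; sign (−1)^0·+1^1·+1^0 = +1.
(a,b)_17: α=1, u≡5; β=1, v≡15 (mod 17); (5|17)=-1, (15|17)=+1; sign (−1)^0·-1^1·+1^1 = -1.
(1785, 19635 / ℚ) ramifies at {7, 17}: a division algebra.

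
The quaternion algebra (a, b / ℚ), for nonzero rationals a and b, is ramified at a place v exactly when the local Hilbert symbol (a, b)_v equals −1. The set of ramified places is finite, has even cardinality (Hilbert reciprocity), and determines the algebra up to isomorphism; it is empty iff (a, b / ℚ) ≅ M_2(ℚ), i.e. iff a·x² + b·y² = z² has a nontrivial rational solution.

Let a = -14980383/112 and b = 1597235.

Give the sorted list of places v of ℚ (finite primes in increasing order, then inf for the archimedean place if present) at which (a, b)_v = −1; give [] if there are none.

(a, b) ≡ (-1294601, 1597235) mod (ℚ^×)²; places V = {2, 3, 5, 7, 11, 17, 19, 23, 43, ∞}.
(a,b)_19: α=0, u≡2; β=1, v≡9 (mod 19); (2|19)=-1, (9|19)=+1; sign (−1)^0·-1^1·+1^0 = -1.
(a,b)_23: α=1, u≡10; β=1, v≡8 (mod 23); (10|23)=-1, (8|23)=+1; sign (−1)^1·-1^1·+1^1 = +1.
(a,b)_43: α=1, u≡25; β=1, v≡36 (mod 43); (25|43)=+1, (36|43)=+1; sign (−1)^1·+1^1·+1^1 = -1.
(a,b)_∞: sgn(-1294601)=−, sgn(1597235)=+, so +1.
(a,b)_7: α=-1, u≡1; β=0, v≡3 (mod 7); (1|7)=+1, (3|7)=-1; sign (−1)^0·+1^0·-1^-1 = -1.
(a,b)_3: α=4, u≡1; β=0, v≡2 (mod 3); (1|3)=+1, (2|3)=-1; sign (−1)^0·+1^0·-1^4 = +1.
(a,b)_5: α=0, u≡1; β=1, v≡2 (mod 5); (1|5)=+1, (2|5)=-1; sign (−1)^0·+1^1·-1^0 = +1.
(a,b)_2: α=-4, β=0; u≡7, v≡3 (mod 8); ε(u)ε(v)=1·1, αω(v)=-4·1, βω(u)=0·0; sum ≡ 1  ⇒  -1.
(a,b)_11: α=1, u≡1; β=0, v≡2 (mod 11); (1|11)=+1, (2|11)=-1; sign (−1)^0·+1^0·-1^1 = -1.
(a,b)_17: α=1, u≡3; β=1, v≡13 (mod 17); (3|17)=-1, (13|17)=+1; sign (−1)^0·-1^1·+1^1 = -1.
|Ram(-1294601, 1597235)| = 6, even; anisotropic at {2, 7, 11, 17, 19, 43}.

[2, 7, 11, 17, 19, 43]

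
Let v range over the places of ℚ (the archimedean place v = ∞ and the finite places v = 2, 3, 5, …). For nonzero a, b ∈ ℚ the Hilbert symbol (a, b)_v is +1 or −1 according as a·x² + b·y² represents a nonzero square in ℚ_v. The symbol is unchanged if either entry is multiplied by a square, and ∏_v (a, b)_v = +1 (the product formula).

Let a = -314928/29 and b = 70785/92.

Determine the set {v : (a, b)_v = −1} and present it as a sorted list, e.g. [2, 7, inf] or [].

[5, 23]

(a, b) ≡ (-87, 1495) mod (ℚ^×)²; places V = {2, 3, 5, 11, 13, 23, 29, ∞}.
(a,b)_2: α=4, β=-2; u≡1, v≡7 (mod 8); ε(u)ε(v)=0·1, αω(v)=4·0, βω(u)=-2·0; sum ≡ 0  ⇒  +1.
(a,b)_13: α=0, u≡12; β=1, v≡11 (mod 13); (12|13)=+1, (11|13)=-1; sign (−1)^0·+1^1·-1^0 = +1.
(a,b)_3: α=9, u≡1; β=2, v≡1 (mod 3); (1|3)=+1, (1|3)=+1; sign (−1)^0·+1^2·+1^9 = +1.
(a,b)_29: α=-1, u≡12; β=0, v≡5 (mod 29); (12|29)=-1, (5|29)=+1; sign (−1)^0·-1^0·+1^-1 = +1.
(a,b)_23: α=0, u≡21; β=-1, v≡15 (mod 23); (21|23)=-1, (15|23)=-1; sign (−1)^0·-1^-1·-1^0 = -1.
(a,b)_11: α=0, u≡5; β=2, v≡6 (mod 11); (5|11)=+1, (6|11)=-1; sign (−1)^0·+1^2·-1^0 = +1.
(a,b)_∞: sgn(-87)=−, sgn(1495)=+, so +1.
(a,b)_5: α=0, u≡3; β=1, v≡1 (mod 5); (3|5)=-1, (1|5)=+1; sign (−1)^0·-1^1·+1^0 = -1.
Ram(-87, 1495) = {5, 23}; no ℚ_5-point on the conic.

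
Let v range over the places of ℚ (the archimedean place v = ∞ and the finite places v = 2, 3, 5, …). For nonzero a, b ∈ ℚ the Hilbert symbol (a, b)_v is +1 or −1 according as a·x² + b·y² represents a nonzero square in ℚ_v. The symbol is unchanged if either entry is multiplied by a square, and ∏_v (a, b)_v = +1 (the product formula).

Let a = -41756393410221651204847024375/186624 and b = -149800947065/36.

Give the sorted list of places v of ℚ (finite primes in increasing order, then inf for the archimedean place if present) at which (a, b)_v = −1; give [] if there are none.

[11, 23, 31, 37, 43, inf]

(a, b) ≡ (-31, -62391065) mod (ℚ^×)²; places V = {2, 3, 5, 7, 11, 23, 31, 37, 43, ∞}.
(a,b)_11: α=2, u≡2; β=1, v≡4 (mod 11); (2|11)=-1, (4|11)=+1; sign (−1)^0·-1^1·+1^2 = -1.
(a,b)_31: α=3, u≡3; β=1, v≡13 (mod 31); (3|31)=-1, (13|31)=-1; sign (−1)^1·-1^1·-1^3 = -1.
(a,b)_3: α=-6, u≡2; β=-2, v≡1 (mod 3); (2|3)=-1, (1|3)=+1; sign (−1)^0·-1^-2·+1^-6 = +1.
(a,b)_37: α=2, u≡14; β=1, v≡9 (mod 37); (14|37)=-1, (9|37)=+1; sign (−1)^0·-1^1·+1^2 = -1.
(a,b)_2: α=-8, β=-2; u≡1, v≡7 (mod 8); ε(u)ε(v)=0·1, αω(v)=-8·0, βω(u)=-2·0; sum ≡ 0  ⇒  +1.
(a,b)_7: α=12, u≡2; β=4, v≡5 (mod 7); (2|7)=+1, (5|7)=-1; sign (−1)^0·+1^4·-1^12 = +1.
(a,b)_43: α=2, u≡34; β=1, v≡37 (mod 43); (34|43)=-1, (37|43)=-1; sign (−1)^0·-1^1·-1^2 = -1.
(a,b)_23: α=2, u≡14; β=1, v≡20 (mod 23); (14|23)=-1, (20|23)=-1; sign (−1)^0·-1^1·-1^2 = -1.
(a,b)_∞: sgn(-31)=−, sgn(-62391065)=−, so -1.
(a,b)_5: α=4, u≡4; β=1, v≡2 (mod 5); (4|5)=+1, (2|5)=-1; sign (−1)^0·+1^1·-1^4 = +1.
(-31, -62391065 / ℚ) ramifies at {11, 23, 31, 37, 43, ∞}: a division algebra.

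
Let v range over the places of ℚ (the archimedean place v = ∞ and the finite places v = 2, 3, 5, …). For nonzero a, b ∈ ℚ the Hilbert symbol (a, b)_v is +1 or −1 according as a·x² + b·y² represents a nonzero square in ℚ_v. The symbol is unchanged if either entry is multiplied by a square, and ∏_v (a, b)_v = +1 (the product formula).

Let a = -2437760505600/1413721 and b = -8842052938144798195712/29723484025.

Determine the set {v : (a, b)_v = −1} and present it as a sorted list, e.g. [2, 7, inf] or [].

[23, inf]

(a, b) ≡ (-391, -47) mod (ℚ^×)²; places V = {2, 3, 5, 7, 17, 23, 29, 41, 47, ∞}.
(a,b)_29: α=-2, u≡19; β=-4, v≡8 (mod 29); (19|29)=-1, (8|29)=-1; sign (−1)^0·-1^-4·-1^-2 = +1.
(a,b)_5: α=2, u≡1; β=-2, v≡3 (mod 5); (1|5)=+1, (3|5)=-1; sign (−1)^0·+1^-2·-1^2 = +1.
(a,b)_41: α=-2, u≡15; β=-2, v≡17 (mod 41); (15|41)=-1, (17|41)=-1; sign (−1)^0·-1^-2·-1^-2 = +1.
(a,b)_3: α=2, u≡2; β=0, v≡1 (mod 3); (2|3)=-1, (1|3)=+1; sign (−1)^0·-1^0·+1^2 = +1.
(a,b)_7: α=2, u≡2; β=6, v≡2 (mod 7); (2|7)=+1, (2|7)=+1; sign (−1)^0·+1^6·+1^2 = +1.
(a,b)_17: α=1, u≡3; β=4, v≡13 (mod 17); (3|17)=-1, (13|17)=+1; sign (−1)^0·-1^4·+1^1 = +1.
(a,b)_2: α=8, β=14; u≡1, v≡1 (mod 8); ε(u)ε(v)=0·0, αω(v)=8·0, βω(u)=14·0; sum ≡ 0  ⇒  +1.
(a,b)_23: α=1, u≡2; β=2, v≡15 (mod 23); (2|23)=+1, (15|23)=-1; sign (−1)^0·+1^2·-1^1 = -1.
(a,b)_∞: sgn(-391)=−, sgn(-47)=−, so -1.
(a,b)_47: α=2, u≡12; β=3, v≡5 (mod 47); (12|47)=+1, (5|47)=-1; sign (−1)^0·+1^3·-1^2 = +1.
(-391, -47 / ℚ) ramifies at {23, ∞}: a division algebra.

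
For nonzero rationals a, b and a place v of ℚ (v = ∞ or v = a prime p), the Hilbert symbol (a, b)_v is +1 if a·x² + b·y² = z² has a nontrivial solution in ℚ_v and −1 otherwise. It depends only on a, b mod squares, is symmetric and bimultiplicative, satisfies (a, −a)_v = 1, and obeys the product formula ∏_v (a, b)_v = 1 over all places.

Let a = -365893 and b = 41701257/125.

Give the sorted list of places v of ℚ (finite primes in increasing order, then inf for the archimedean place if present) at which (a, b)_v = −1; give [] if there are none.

[3, 5, 13, 29, 31, 37]

(a, b) ≡ (-365893, 137085) mod (ℚ^×)²; places V = {2, 3, 5, 11, 13, 19, 29, 31, 37, ∞}.
(a,b)_5: α=0, u≡2; β=-3, v≡2 (mod 5); (2|5)=-1, (2|5)=-1; sign (−1)^0·-1^-3·-1^0 = -1.
(a,b)_2: α=0, β=0; u≡3, v≡5 (mod 8); ε(u)ε(v)=1·0, αω(v)=0·1, βω(u)=0·1; sum ≡ 0  ⇒  +1.
(a,b)_37: α=1, u≡27; β=1, v≡32 (mod 37); (27|37)=+1, (32|37)=-1; sign (−1)^0·+1^1·-1^1 = -1.
(a,b)_19: α=0, u≡9; β=1, v≡12 (mod 19); (9|19)=+1, (12|19)=-1; sign (−1)^0·+1^1·-1^0 = +1.
(a,b)_11: α=1, u≡1; β=0, v≡1 (mod 11); (1|11)=+1, (1|11)=+1; sign (−1)^0·+1^0·+1^1 = +1.
(a,b)_13: α=0, u≡5; β=3, v≡5 (mod 13); (5|13)=-1, (5|13)=-1; sign (−1)^0·-1^3·-1^0 = -1.
(a,b)_31: α=1, u≡8; β=0, v≡26 (mod 31); (8|31)=+1, (26|31)=-1; sign (−1)^0·+1^0·-1^1 = -1.
(a,b)_3: α=0, u≡2; β=3, v≡2 (mod 3); (2|3)=-1, (2|3)=-1; sign (−1)^0·-1^3·-1^0 = -1.
(a,b)_29: α=1, u≡27; β=0, v≡27 (mod 29); (27|29)=-1, (27|29)=-1; sign (−1)^0·-1^0·-1^1 = -1.
(a,b)_∞: sgn(-365893)=−, sgn(137085)=+, so +1.
|Ram(-365893, 137085)| = 6, even; anisotropic at {3, 5, 13, 29, 31, 37}.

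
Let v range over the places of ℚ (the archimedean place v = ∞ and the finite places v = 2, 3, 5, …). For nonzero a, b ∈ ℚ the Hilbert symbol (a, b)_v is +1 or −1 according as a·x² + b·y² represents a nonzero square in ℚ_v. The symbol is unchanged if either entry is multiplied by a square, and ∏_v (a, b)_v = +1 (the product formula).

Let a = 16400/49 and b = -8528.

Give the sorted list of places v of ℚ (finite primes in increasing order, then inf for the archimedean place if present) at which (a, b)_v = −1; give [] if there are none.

[13, 41]

(a, b) ≡ (41, -533) mod (ℚ^×)²; places V = {2, 5, 7, 13, 41, ∞}.
(a,b)_13: α=0, u≡2; β=1, v≡7 (mod 13); (2|13)=-1, (7|13)=-1; sign (−1)^0·-1^1·-1^0 = -1.
(a,b)_41: α=1, u≡9; β=1, v≡38 (mod 41); (9|41)=+1, (38|41)=-1; sign (−1)^0·+1^1·-1^1 = -1.
(a,b)_2: α=4, β=4; u≡1, v≡3 (mod 8); ε(u)ε(v)=0·1, αω(v)=4·1, βω(u)=4·0; sum ≡ 0  ⇒  +1.
(a,b)_5: α=2, u≡4; β=0, v≡2 (mod 5); (4|5)=+1, (2|5)=-1; sign (−1)^0·+1^0·-1^2 = +1.
(a,b)_∞: sgn(41)=+, sgn(-533)=−, so +1.
(a,b)_7: α=-2, u≡6; β=0, v≡5 (mod 7); (6|7)=-1, (5|7)=-1; sign (−1)^0·-1^0·-1^-2 = +1.
Ram(41, -533) = {13, 41}; no ℚ_13-point on the conic.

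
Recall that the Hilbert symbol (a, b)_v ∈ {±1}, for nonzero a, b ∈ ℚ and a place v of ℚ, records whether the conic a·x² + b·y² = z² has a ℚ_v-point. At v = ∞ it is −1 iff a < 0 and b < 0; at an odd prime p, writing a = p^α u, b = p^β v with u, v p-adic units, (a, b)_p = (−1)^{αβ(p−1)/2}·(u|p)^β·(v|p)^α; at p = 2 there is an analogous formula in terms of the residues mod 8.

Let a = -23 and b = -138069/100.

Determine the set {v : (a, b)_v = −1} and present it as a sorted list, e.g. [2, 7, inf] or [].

[23, inf]

Mod squares: a ≡ -23, b ≡ -29. Check v ∈ {∞, 2, 3, 5, 23, 29}.
v=3: a=3^0·(≡1), b=3^2·(≡1) mod 3; (1|3)=+1, (1|3)=+1; (−1)^{0·2·1}·(+1)^2·(+1)^0 = +1.
v=5: a=5^0·(≡2), b=5^-2·(≡4) mod 5; (2|5)=-1, (4|5)=+1; (−1)^{0·-2·2}·(-1)^-2·(+1)^0 = +1.
v=23: a=23^1·(≡22), b=23^2·(≡22) mod 23; (22|23)=-1, (22|23)=-1; (−1)^{1·2·11}·(-1)^2·(-1)^1 = -1.
v=∞: -23 < 0 and -29 < 0  ⇒  (a,b)_∞ = -1.
v=29: a=29^0·(≡6), b=29^1·(≡13) mod 29; (6|29)=+1, (13|29)=+1; (−1)^{0·1·14}·(+1)^1·(+1)^0 = +1.
v=2: v_2(a)=0, v_2(b)=-2; units ≡ 1, 3 (mod 8); ε·ε+αω+βω = 0·1+0·1+-2·0 ≡ 0  ⇒  (a,b)_2 = +1.
Ram(-23, -29) = {23, ∞}; no ℚ_23-point on the conic.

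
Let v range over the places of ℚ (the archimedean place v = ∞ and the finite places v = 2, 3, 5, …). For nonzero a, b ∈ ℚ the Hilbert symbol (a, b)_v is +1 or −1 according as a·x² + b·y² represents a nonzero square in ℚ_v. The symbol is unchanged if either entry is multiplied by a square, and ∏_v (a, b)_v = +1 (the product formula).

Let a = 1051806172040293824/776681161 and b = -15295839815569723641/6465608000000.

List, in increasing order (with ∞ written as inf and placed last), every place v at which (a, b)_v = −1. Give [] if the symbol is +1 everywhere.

[2, 7]

(a, b) ≡ (24871, -2) mod (ℚ^×)²; places V = {2, 3, 5, 7, 11, 17, 19, 23, 29, 31, 43, 53, ∞}.
(a,b)_43: α=0, u≡23; β=2, v≡6 (mod 43); (23|43)=+1, (6|43)=+1; sign (−1)^0·+1^2·+1^0 = +1.
(a,b)_7: α=3, u≡2; β=2, v≡5 (mod 7); (2|7)=+1, (5|7)=-1; sign (−1)^0·+1^2·-1^3 = -1.
(a,b)_53: α=0, u≡19; β=2, v≡33 (mod 53); (19|53)=-1, (33|53)=-1; sign (−1)^0·-1^2·-1^0 = +1.
(a,b)_3: α=6, u≡1; β=2, v≡1 (mod 3); (1|3)=+1, (1|3)=+1; sign (−1)^0·+1^2·+1^6 = +1.
(a,b)_11: α=3, u≡7; β=2, v≡4 (mod 11); (7|11)=-1, (4|11)=+1; sign (−1)^0·-1^2·+1^3 = +1.
(a,b)_23: α=2, u≡13; β=2, v≡11 (mod 23); (13|23)=+1, (11|23)=-1; sign (−1)^0·+1^2·-1^2 = +1.
(a,b)_2: α=6, β=-9; u≡7, v≡7 (mod 8); ε(u)ε(v)=1·1, αω(v)=6·0, βω(u)=-9·0; sum ≡ 1  ⇒  -1.
(a,b)_19: α=1, u≡7; β=2, v≡5 (mod 19); (7|19)=+1, (5|19)=+1; sign (−1)^0·+1^2·+1^1 = +1.
(a,b)_31: α=-4, u≡19; β=-2, v≡27 (mod 31); (19|31)=+1, (27|31)=-1; sign (−1)^0·+1^-2·-1^-4 = +1.
(a,b)_∞: sgn(24871)=+, sgn(-2)=−, so +1.
(a,b)_17: α=3, u≡2; β=2, v≡1 (mod 17); (2|17)=+1, (1|17)=+1; sign (−1)^0·+1^2·+1^3 = +1.
(a,b)_5: α=0, u≡4; β=-6, v≡2 (mod 5); (4|5)=+1, (2|5)=-1; sign (−1)^0·+1^-6·-1^0 = +1.
(a,b)_29: α=-2, u≡8; β=-2, v≡14 (mod 29); (8|29)=-1, (14|29)=-1; sign (−1)^0·-1^-2·-1^-2 = +1.
(24871, -2 / ℚ) ramifies at {2, 7}: a division algebra.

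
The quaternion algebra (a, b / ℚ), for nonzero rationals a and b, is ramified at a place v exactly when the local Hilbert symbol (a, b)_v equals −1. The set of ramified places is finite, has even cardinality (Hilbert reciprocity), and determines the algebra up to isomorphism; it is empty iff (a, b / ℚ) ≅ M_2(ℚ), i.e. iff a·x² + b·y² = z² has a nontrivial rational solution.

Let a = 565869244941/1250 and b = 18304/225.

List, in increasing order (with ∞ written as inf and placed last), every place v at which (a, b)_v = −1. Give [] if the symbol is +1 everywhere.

[2, 7]

(a, b) ≡ (48346298, 286) mod (ℚ^×)²; places V = {2, 3, 5, 7, 11, 13, 17, 19, 31, 41, ∞}.
(a,b)_7: α=1, u≡1; β=0, v≡6 (mod 7); (1|7)=+1, (6|7)=-1; sign (−1)^0·+1^0·-1^1 = -1.
(a,b)_5: α=-4, u≡3; β=-2, v≡1 (mod 5); (3|5)=-1, (1|5)=+1; sign (−1)^0·-1^-2·+1^-4 = +1.
(a,b)_∞: sgn(48346298)=+, sgn(286)=+, so +1.
(a,b)_17: α=2, u≡8; β=0, v≡3 (mod 17); (8|17)=+1, (3|17)=-1; sign (−1)^0·+1^0·-1^2 = +1.
(a,b)_41: α=1, u≡36; β=0, v≡5 (mod 41); (36|41)=+1, (5|41)=+1; sign (−1)^0·+1^0·+1^1 = +1.
(a,b)_19: α=1, u≡16; β=0, v≡4 (mod 19); (16|19)=+1, (4|19)=+1; sign (−1)^0·+1^0·+1^1 = +1.
(a,b)_31: α=1, u≡2; β=0, v≡25 (mod 31); (2|31)=+1, (25|31)=+1; sign (−1)^0·+1^0·+1^1 = +1.
(a,b)_3: α=4, u≡2; β=-2, v≡1 (mod 3); (2|3)=-1, (1|3)=+1; sign (−1)^0·-1^-2·+1^4 = +1.
(a,b)_2: α=-1, β=7; u≡5, v≡7 (mod 8); ε(u)ε(v)=0·1, αω(v)=-1·0, βω(u)=7·1; sum ≡ 1  ⇒  -1.
(a,b)_13: α=1, u≡3; β=1, v≡1 (mod 13); (3|13)=+1, (1|13)=+1; sign (−1)^0·+1^1·+1^1 = +1.
(a,b)_11: α=1, u≡8; β=1, v≡5 (mod 11); (8|11)=-1, (5|11)=+1; sign (−1)^1·-1^1·+1^1 = +1.
(48346298, 286 / ℚ) ramifies at {2, 7}: a division algebra.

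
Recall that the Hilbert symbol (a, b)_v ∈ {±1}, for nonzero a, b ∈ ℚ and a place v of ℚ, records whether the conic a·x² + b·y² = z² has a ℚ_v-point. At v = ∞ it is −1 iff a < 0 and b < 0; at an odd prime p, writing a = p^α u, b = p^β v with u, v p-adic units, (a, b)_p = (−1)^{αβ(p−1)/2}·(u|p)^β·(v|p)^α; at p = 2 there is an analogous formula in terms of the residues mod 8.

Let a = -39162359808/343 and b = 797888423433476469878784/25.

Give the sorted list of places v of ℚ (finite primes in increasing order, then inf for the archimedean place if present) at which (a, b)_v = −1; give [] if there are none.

Mod squares: a ≡ -7436429, b ≡ 391391. Check v ∈ {∞, 2, 3, 5, 7, 11, 13, 17, 19, 23}.
v=11: a=11^1·(≡10), b=11^3·(≡7) mod 11; (10|11)=-1, (7|11)=-1; (−1)^{1·3·5}·(-1)^3·(-1)^1 = -1.
v=2: v_2(a)=12, v_2(b)=12; units ≡ 3, 7 (mod 8); ε·ε+αω+βω = 1·1+12·0+12·1 ≡ 1  ⇒  (a,b)_2 = -1.
v=5: a=5^0·(≡4), b=5^-2·(≡4) mod 5; (4|5)=+1, (4|5)=+1; (−1)^{0·-2·2}·(+1)^-2·(+1)^0 = +1.
v=17: a=17^1·(≡14), b=17^3·(≡7) mod 17; (14|17)=-1, (7|17)=-1; (−1)^{1·3·8}·(-1)^3·(-1)^1 = +1.
v=23: a=23^1·(≡22), b=23^3·(≡22) mod 23; (22|23)=-1, (22|23)=-1; (−1)^{1·3·11}·(-1)^3·(-1)^1 = -1.
v=13: a=13^1·(≡6), b=13^3·(≡12) mod 13; (6|13)=-1, (12|13)=+1; (−1)^{1·3·6}·(-1)^3·(+1)^1 = -1.
v=7: a=7^-3·(≡2), b=7^3·(≡2) mod 7; (2|7)=+1, (2|7)=+1; (−1)^{-3·3·3}·(+1)^3·(+1)^-3 = -1.
v=3: a=3^2·(≡1), b=3^2·(≡2) mod 3; (1|3)=+1, (2|3)=-1; (−1)^{2·2·1}·(+1)^2·(-1)^2 = +1.
v=∞: -7436429 < 0 and 391391 > 0  ⇒  (a,b)_∞ = +1.
v=19: a=19^1·(≡16), b=19^2·(≡8) mod 19; (16|19)=+1, (8|19)=-1; (−1)^{1·2·9}·(+1)^2·(-1)^1 = -1.
Ram(-7436429, 391391) = {2, 7, 11, 13, 19, 23}; no ℚ_2-point on the conic.

[2, 7, 11, 13, 19, 23]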